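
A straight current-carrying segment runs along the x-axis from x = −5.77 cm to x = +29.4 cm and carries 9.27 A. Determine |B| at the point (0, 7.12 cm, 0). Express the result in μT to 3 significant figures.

B ≈ 20.9 μT

For a finite straight segment, B = (μ₀I/4πd)(sinθ₁ + sinθ₂), where θ₁, θ₂ are the angles from the perpendicular to each end.
The perpendicular distance is d = 0.0712 m; the end-offsets along the wire are a = 0.0577 m and b = 0.294 m.
sinθ₁ = 0.0577/√(0.0577²+0.0712²) = 0.6296; sinθ₂ = 0.294/√(0.294²+0.0712²) = 0.9719.
B = (4π×10⁻⁷ × 9.27) / (4π × 0.0712) × (0.6296 + 0.9719) = 2.09×10⁻⁵ T.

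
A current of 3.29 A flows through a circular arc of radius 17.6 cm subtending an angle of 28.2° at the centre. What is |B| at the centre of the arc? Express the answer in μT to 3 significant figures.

B ≈ 0.920 μT

The Biot–Savart field of a circular arc at its centre is B = μ₀Iφ/(4πR), with φ = 0.4922 rad.
B = (4π×10⁻⁷ × 3.29 × 0.4922) / (4π × 0.176) = 9.20×10⁻⁷ T.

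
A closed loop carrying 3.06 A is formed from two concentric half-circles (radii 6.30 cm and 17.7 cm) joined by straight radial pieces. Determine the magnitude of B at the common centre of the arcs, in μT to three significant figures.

The radial connectors point toward the centre, so dl × r̂ = 0 and they contribute nothing.
Each semicircle gives μ₀I/(4R): inner arc 1.53×10⁻⁵ T, outer arc 5.43×10⁻⁶ T.
The two arcs carry current in opposite angular senses, so their fields oppose: B = |1.53×10⁻⁵ − 5.43×10⁻⁶| = 9.83×10⁻⁶ T.

B ≈ 9.83 μT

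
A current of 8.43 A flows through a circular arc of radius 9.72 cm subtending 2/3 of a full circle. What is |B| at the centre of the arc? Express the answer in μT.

B ≈ 36.3 μT

The Biot–Savart field of a circular arc at its centre is B = μ₀Iφ/(4πR), with φ = 4.189 rad.
B = (4π×10⁻⁷ × 8.43 × 4.189) / (4π × 0.0972) = 3.63×10⁻⁵ T.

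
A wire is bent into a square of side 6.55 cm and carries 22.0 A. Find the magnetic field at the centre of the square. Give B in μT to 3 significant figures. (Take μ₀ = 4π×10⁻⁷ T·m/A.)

B ≈ 380 μT

Each side is a finite straight segment at perpendicular distance d = a/(2 tan(π/4)) = 0.03275 m from the centre, with end-angles ±π/4.
One side contributes B₁ = (μ₀I/4πd)·2 sin(π/4) = 9.50×10⁻⁵ T.
All 4 sides add in the same direction: B = 4 × 9.50×10⁻⁵ = 3.80×10⁻⁴ T.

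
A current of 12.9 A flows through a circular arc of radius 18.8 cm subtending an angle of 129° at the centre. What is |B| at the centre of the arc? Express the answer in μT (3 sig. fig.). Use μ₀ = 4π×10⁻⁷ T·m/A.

B ≈ 15.4 μT

The Biot–Savart field of a circular arc at its centre is B = μ₀Iφ/(4πR), with φ = 2.251 rad.
B = (4π×10⁻⁷ × 12.9 × 2.251) / (4π × 0.188) = 1.54×10⁻⁵ T.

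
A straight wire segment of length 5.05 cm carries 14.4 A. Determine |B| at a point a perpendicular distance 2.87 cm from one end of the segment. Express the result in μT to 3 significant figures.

B ≈ 43.6 μT

For a finite straight segment, B = (μ₀I/4πd)(sinθ₁ + sinθ₂), where θ₁, θ₂ are the angles from the perpendicular to each end.
The perpendicular foot is at one end, so the two end-offsets along the wire are 0 and L = 0.0505 m.
sinθ₁ = 0/√(0²+0.0287²) = 0.0000; sinθ₂ = 0.0505/√(0.0505²+0.0287²) = 0.8694.
B = (4π×10⁻⁷ × 14.4) / (4π × 0.0287) × (0.0000 + 0.8694) = 4.36×10⁻⁵ T.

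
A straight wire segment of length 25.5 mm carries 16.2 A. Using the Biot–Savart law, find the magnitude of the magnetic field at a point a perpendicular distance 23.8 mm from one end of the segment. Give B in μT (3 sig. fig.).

B ≈ 49.8 μT

For a finite straight segment, B = (μ₀I/4πd)(sinθ₁ + sinθ₂), where θ₁, θ₂ are the angles from the perpendicular to each end.
The perpendicular foot is at one end, so the two end-offsets along the wire are 0 and L = 0.0255 m.
sinθ₁ = 0/√(0²+0.0238²) = 0.0000; sinθ₂ = 0.0255/√(0.0255²+0.0238²) = 0.7311.
B = (4π×10⁻⁷ × 16.2) / (4π × 0.0238) × (0.0000 + 0.7311) = 4.98×10⁻⁵ T.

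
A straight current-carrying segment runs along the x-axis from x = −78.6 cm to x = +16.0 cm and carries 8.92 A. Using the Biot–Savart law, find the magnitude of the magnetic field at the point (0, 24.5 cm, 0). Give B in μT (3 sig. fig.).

For a finite straight segment, B = (μ₀I/4πd)(sinθ₁ + sinθ₂), where θ₁, θ₂ are the angles from the perpendicular to each end.
The perpendicular distance is d = 0.245 m; the end-offsets along the wire are a = 0.786 m and b = 0.16 m.
sinθ₁ = 0.786/√(0.786²+0.245²) = 0.9547; sinθ₂ = 0.16/√(0.16²+0.245²) = 0.5468.
B = (4π×10⁻⁷ × 8.92) / (4π × 0.245) × (0.9547 + 0.5468) = 5.47×10⁻⁶ T.

B ≈ 5.47 μT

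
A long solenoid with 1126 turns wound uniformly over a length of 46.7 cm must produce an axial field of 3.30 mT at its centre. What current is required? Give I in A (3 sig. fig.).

Inside a long solenoid B = μ₀nI with n = 2411 m⁻¹, so I = B/(μ₀n).
I = 3.30×10⁻³ / (4π×10⁻⁷ × 2411) = 1.09 A.

I ≈ 1.09 A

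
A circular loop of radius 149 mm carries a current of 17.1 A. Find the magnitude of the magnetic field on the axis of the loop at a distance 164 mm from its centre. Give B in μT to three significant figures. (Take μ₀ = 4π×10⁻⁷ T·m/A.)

On the axis of a circular loop, B = μ₀IR² / [2(R²+z²)^(3/2)].
R² + z² = (0.149)² + (0.164)² = 0.0491 m², and (R²+z²)^(3/2) = 1.09×10⁻² m³.
B = (4π×10⁻⁷ × 17.1 × 0.0222) / (2 × 1.09×10⁻²) = 2.19×10⁻⁵ T.

B ≈ 21.9 μT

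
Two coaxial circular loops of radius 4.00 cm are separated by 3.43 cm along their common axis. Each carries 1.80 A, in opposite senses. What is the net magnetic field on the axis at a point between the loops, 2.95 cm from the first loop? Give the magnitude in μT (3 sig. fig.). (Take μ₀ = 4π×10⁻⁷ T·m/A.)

B ≈ 12.9 μT

Each loop contributes B = μ₀IR²/[2(R²+z²)^(3/2)] on the axis, with z measured from that loop.
Loop 1 (z = 0.0295 m): B₁ = 1.47×10⁻⁵ T. Loop 2 (z = 0.0048 m): B₂ = 2.77×10⁻⁵ T.
The fields oppose: B = |B₁ − B₂| = 1.29×10⁻⁵ T.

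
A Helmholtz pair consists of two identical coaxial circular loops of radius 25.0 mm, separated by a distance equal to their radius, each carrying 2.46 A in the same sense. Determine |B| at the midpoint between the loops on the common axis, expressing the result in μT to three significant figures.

Each loop contributes B = μ₀IR²/[2(R²+z²)^(3/2)] on the axis, with z measured from that loop.
Loop 1 (z = 0.0125 m): B₁ = 4.42×10⁻⁵ T. Loop 2 (z = 0.0125 m): B₂ = 4.42×10⁻⁵ T.
The fields add: B = B₁ + B₂ = 8.85×10⁻⁵ T.

B ≈ 88.5 μT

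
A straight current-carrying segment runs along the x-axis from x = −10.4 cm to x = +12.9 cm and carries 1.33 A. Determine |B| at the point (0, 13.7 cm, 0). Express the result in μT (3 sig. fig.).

B ≈ 1.25 μT

For a finite straight segment, B = (μ₀I/4πd)(sinθ₁ + sinθ₂), where θ₁, θ₂ are the angles from the perpendicular to each end.
The perpendicular distance is d = 0.137 m; the end-offsets along the wire are a = 0.104 m and b = 0.129 m.
sinθ₁ = 0.104/√(0.104²+0.137²) = 0.6046; sinθ₂ = 0.129/√(0.129²+0.137²) = 0.6855.
B = (4π×10⁻⁷ × 1.33) / (4π × 0.137) × (0.6046 + 0.6855) = 1.25×10⁻⁶ T.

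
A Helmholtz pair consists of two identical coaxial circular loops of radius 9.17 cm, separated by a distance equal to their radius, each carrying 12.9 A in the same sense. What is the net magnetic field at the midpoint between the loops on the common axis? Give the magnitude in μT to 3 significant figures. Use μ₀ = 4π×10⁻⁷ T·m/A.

Each loop contributes B = μ₀IR²/[2(R²+z²)^(3/2)] on the axis, with z measured from that loop.
Loop 1 (z = 0.04585 m): B₁ = 6.32×10⁻⁵ T. Loop 2 (z = 0.04585 m): B₂ = 6.32×10⁻⁵ T.
The fields add: B = B₁ + B₂ = 1.26×10⁻⁴ T.

B ≈ 126 μT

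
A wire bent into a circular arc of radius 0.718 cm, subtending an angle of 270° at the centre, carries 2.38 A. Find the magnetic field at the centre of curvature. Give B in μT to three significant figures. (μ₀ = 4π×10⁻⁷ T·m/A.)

The Biot–Savart field of a circular arc at its centre is B = μ₀Iφ/(4πR), with φ = 4.712 rad.
B = (4π×10⁻⁷ × 2.38 × 4.712) / (4π × 0.00718) = 1.56×10⁻⁴ T.

B ≈ 156 μT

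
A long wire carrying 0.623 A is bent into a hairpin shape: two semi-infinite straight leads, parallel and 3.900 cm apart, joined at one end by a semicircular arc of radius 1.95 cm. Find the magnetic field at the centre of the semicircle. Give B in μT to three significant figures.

The semicircular arc contributes B_arc = μ₀I·π/(4πR) = μ₀I/(4R) = 1.00×10⁻⁵ T.
Each semi-infinite lead is at perpendicular distance R = 0.0195 m from the centre, with the perpendicular foot at its near end, so it contributes μ₀I/(4πR); both point the same way, together 6.39×10⁻⁶ T.
Arc and leads all point the same direction: B = 1.00×10⁻⁵ + 6.39×10⁻⁶ = 1.64×10⁻⁵ T.

B ≈ 16.4 μT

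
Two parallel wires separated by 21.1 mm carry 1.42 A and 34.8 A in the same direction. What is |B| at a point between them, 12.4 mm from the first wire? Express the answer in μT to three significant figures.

Each long wire gives B = μ₀I/(2πd). Distances are d₁ = 0.0124 m and d₂ = 0.0087 m.
B₁ = 2.29×10⁻⁵ T, B₂ = 8.00×10⁻⁴ T.
Between parallel currents the two contributions point in opposite directions, so they subtract. B = |B₁ − B₂| = |2.29×10⁻⁵ − 8.00×10⁻⁴| = 7.77×10⁻⁴ T.

B ≈ 777 μT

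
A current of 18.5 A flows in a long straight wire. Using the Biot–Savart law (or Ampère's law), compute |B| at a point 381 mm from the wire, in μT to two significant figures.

For an infinitely long straight wire, B = μ₀I/(2πd).
B = (4π×10⁻⁷ × 18.5) / (2π × 0.381) = 9.71×10⁻⁶ T.

B ≈ 9.7 μT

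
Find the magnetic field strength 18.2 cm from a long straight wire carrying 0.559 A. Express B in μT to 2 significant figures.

B ≈ 0.61 μT

For an infinitely long straight wire, B = μ₀I/(2πd).
B = (4π×10⁻⁷ × 0.559) / (2π × 0.182) = 6.14×10⁻⁷ T.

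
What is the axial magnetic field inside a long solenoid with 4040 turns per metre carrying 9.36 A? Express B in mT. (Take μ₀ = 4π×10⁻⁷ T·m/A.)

Inside a long solenoid, B = μ₀nI with n = 4040 turns/m.
B = 4π×10⁻⁷ × 4040 × 9.36 = 4.75×10⁻² T.

B ≈ 47.5 mT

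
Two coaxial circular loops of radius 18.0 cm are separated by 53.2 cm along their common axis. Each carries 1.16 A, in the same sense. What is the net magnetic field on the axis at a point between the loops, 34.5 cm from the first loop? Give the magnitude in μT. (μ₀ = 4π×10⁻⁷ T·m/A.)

B ≈ 1.75 μT

Each loop contributes B = μ₀IR²/[2(R²+z²)^(3/2)] on the axis, with z measured from that loop.
Loop 1 (z = 0.345 m): B₁ = 4.01×10⁻⁷ T. Loop 2 (z = 0.187 m): B₂ = 1.35×10⁻⁶ T.
The fields add: B = B₁ + B₂ = 1.75×10⁻⁶ T.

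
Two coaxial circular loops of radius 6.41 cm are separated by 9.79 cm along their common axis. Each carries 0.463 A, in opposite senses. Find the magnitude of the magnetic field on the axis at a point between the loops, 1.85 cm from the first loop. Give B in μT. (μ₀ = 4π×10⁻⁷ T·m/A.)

B ≈ 2.90 μT

Each loop contributes B = μ₀IR²/[2(R²+z²)^(3/2)] on the axis, with z measured from that loop.
Loop 1 (z = 0.0185 m): B₁ = 4.03×10⁻⁶ T. Loop 2 (z = 0.0794 m): B₂ = 1.12×10⁻⁶ T.
The fields oppose: B = |B₁ − B₂| = 2.90×10⁻⁶ T.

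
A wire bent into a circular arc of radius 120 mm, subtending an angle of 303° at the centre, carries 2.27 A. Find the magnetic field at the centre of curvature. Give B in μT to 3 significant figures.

The Biot–Savart field of a circular arc at its centre is B = μ₀Iφ/(4πR), with φ = 5.288 rad.
B = (4π×10⁻⁷ × 2.27 × 5.288) / (4π × 0.12) = 1.00×10⁻⁵ T.

B ≈ 10.0 μT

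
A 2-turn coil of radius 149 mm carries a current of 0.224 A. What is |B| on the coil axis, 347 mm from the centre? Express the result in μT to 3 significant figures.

B ≈ 0.116 μT

For an N-turn flat coil, B = Nμ₀IR²/[2(R²+z²)^(3/2)] with R = 0.149 m, z = 0.347 m.
B = 2 × 5.80×10⁻⁸ T = 1.16×10⁻⁷ T.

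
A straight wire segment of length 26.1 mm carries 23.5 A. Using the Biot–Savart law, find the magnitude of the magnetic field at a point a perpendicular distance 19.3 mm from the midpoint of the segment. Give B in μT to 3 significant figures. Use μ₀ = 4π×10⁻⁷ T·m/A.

For a finite straight segment, B = (μ₀I/4πd)(sinθ₁ + sinθ₂), where θ₁, θ₂ are the angles from the perpendicular to each end.
The perpendicular from the point meets the wire at its midpoint, so each end is L/2 = 0.01305 m away along the wire.
sinθ₁ = 0.01305/√(0.01305²+0.0193²) = 0.5601; sinθ₂ = 0.01305/√(0.01305²+0.0193²) = 0.5601.
B = (4π×10⁻⁷ × 23.5) / (4π × 0.0193) × (0.5601 + 0.5601) = 1.36×10⁻⁴ T.

B ≈ 136 μT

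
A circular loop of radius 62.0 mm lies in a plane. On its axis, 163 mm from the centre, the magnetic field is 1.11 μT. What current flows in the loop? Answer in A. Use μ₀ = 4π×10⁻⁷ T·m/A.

On the axis of a loop, B = μ₀IR²/[2(R²+z²)^(3/2)], so I = 2B(R²+z²)^(3/2)/(μ₀R²).
R² + z² = 0.003844 + 0.02657 = 0.03041 m²; raised to 3/2 gives 5.30×10⁻³ m³.
I = 2 × 1.11×10⁻⁶ × 5.30×10⁻³ / (1.26×10⁻⁶ × 0.003844) = 2.44 A.

I ≈ 2.44 A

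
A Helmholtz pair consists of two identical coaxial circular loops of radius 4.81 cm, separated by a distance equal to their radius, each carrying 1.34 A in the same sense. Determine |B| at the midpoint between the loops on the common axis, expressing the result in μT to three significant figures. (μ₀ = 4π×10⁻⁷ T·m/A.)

Each loop contributes B = μ₀IR²/[2(R²+z²)^(3/2)] on the axis, with z measured from that loop.
Loop 1 (z = 0.02405 m): B₁ = 1.25×10⁻⁵ T. Loop 2 (z = 0.02405 m): B₂ = 1.25×10⁻⁵ T.
The fields add: B = B₁ + B₂ = 2.50×10⁻⁵ T.

B ≈ 25.0 μT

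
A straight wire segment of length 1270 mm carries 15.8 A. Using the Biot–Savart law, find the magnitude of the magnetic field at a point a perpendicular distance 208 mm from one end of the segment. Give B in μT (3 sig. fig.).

For a finite straight segment, B = (μ₀I/4πd)(sinθ₁ + sinθ₂), where θ₁, θ₂ are the angles from the perpendicular to each end.
The perpendicular foot is at one end, so the two end-offsets along the wire are 0 and L = 1.27 m.
sinθ₁ = 0/√(0²+0.208²) = 0.0000; sinθ₂ = 1.27/√(1.27²+0.208²) = 0.9869.
B = (4π×10⁻⁷ × 15.8) / (4π × 0.208) × (0.0000 + 0.9869) = 7.50×10⁻⁶ T.

B ≈ 7.50 μT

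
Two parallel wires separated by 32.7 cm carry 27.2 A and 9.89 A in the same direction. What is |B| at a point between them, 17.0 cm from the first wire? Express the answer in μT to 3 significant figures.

Each long wire gives B = μ₀I/(2πd). Distances are d₁ = 0.17 m and d₂ = 0.157 m.
B₁ = 3.20×10⁻⁵ T, B₂ = 1.26×10⁻⁵ T.
Between parallel currents the two contributions point in opposite directions, so they subtract. B = |B₁ − B₂| = |3.20×10⁻⁵ − 1.26×10⁻⁵| = 1.94×10⁻⁵ T.

B ≈ 19.4 μT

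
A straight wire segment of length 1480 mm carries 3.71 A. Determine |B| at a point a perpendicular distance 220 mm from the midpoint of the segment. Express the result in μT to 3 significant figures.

For a finite straight segment, B = (μ₀I/4πd)(sinθ₁ + sinθ₂), where θ₁, θ₂ are the angles from the perpendicular to each end.
The perpendicular from the point meets the wire at its midpoint, so each end is L/2 = 0.74 m away along the wire.
sinθ₁ = 0.74/√(0.74²+0.22²) = 0.9585; sinθ₂ = 0.74/√(0.74²+0.22²) = 0.9585.
B = (4π×10⁻⁷ × 3.71) / (4π × 0.22) × (0.9585 + 0.9585) = 3.23×10⁻⁶ T.

B ≈ 3.23 μT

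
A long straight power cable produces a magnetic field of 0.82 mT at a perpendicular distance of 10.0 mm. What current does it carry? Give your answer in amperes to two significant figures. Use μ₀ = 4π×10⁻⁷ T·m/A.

I ≈ 41 A

For a long straight wire B = μ₀I/(2πd), so I = 2πdB/μ₀.
I = 2π × 0.01 × 8.20×10⁻⁴ / (4π×10⁻⁷) = 41.0 A.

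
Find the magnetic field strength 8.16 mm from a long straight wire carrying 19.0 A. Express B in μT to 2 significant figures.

B ≈ 470 μT

For an infinitely long straight wire, B = μ₀I/(2πd).
B = (4π×10⁻⁷ × 19.0) / (2π × 0.00816) = 4.66×10⁻⁴ T.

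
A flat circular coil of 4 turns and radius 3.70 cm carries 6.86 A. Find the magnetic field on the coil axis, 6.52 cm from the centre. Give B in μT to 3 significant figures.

For an N-turn flat coil, B = Nμ₀IR²/[2(R²+z²)^(3/2)] with R = 0.037 m, z = 0.0652 m.
B = 4 × 1.40×10⁻⁵ T = 5.60×10⁻⁵ T.

B ≈ 56.0 μT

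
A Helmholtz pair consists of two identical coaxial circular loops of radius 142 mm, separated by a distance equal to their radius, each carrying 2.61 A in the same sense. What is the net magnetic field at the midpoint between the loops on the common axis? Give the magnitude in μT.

Each loop contributes B = μ₀IR²/[2(R²+z²)^(3/2)] on the axis, with z measured from that loop.
Loop 1 (z = 0.071 m): B₁ = 8.26×10⁻⁶ T. Loop 2 (z = 0.071 m): B₂ = 8.26×10⁻⁶ T.
The fields add: B = B₁ + B₂ = 1.65×10⁻⁵ T.

B ≈ 16.5 μT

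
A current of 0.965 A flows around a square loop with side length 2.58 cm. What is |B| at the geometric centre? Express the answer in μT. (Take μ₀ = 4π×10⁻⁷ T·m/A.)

B ≈ 42.3 μT

Each side is a finite straight segment at perpendicular distance d = a/(2 tan(π/4)) = 0.0129 m from the centre, with end-angles ±π/4.
One side contributes B₁ = (μ₀I/4πd)·2 sin(π/4) = 1.06×10⁻⁵ T.
All 4 sides add in the same direction: B = 4 × 1.06×10⁻⁵ = 4.23×10⁻⁵ T.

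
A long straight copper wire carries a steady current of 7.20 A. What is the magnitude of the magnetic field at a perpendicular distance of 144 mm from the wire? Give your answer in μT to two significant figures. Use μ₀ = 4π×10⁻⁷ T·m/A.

B ≈ 10 μT

For an infinitely long straight wire, B = μ₀I/(2πd).
B = (4π×10⁻⁷ × 7.20) / (2π × 0.144) = 1.00×10⁻⁵ T.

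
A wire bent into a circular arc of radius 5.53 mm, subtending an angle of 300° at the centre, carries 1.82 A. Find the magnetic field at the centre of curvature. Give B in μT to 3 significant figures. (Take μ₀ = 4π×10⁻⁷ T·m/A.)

B ≈ 172 μT

The Biot–Savart field of a circular arc at its centre is B = μ₀Iφ/(4πR), with φ = 5.236 rad.
B = (4π×10⁻⁷ × 1.82 × 5.236) / (4π × 0.00553) = 1.72×10⁻⁴ T.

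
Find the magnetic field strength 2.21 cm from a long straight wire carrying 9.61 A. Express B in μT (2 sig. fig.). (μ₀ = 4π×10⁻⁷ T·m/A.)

For an infinitely long straight wire, B = μ₀I/(2πd).
B = (4π×10⁻⁷ × 9.61) / (2π × 0.0221) = 8.70×10⁻⁵ T.

B ≈ 87 μT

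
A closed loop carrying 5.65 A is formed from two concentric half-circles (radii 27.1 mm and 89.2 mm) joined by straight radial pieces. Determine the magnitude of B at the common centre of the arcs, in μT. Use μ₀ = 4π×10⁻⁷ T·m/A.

The radial connectors point toward the centre, so dl × r̂ = 0 and they contribute nothing.
Each semicircle gives μ₀I/(4R): inner arc 6.55×10⁻⁵ T, outer arc 1.99×10⁻⁵ T.
The two arcs carry current in opposite angular senses, so their fields oppose: B = |6.55×10⁻⁵ − 1.99×10⁻⁵| = 4.56×10⁻⁵ T.

B ≈ 45.6 μT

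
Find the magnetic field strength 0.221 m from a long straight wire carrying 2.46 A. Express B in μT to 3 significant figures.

For an infinitely long straight wire, B = μ₀I/(2πd).
B = (4π×10⁻⁷ × 2.46) / (2π × 0.221) = 2.23×10⁻⁶ T.

B ≈ 2.23 μT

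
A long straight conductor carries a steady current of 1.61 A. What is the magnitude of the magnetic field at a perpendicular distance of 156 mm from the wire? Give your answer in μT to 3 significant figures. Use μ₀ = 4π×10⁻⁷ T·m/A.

For an infinitely long straight wire, B = μ₀I/(2πd).
B = (4π×10⁻⁷ × 1.61) / (2π × 0.156) = 2.06×10⁻⁶ T.

B ≈ 2.06 μT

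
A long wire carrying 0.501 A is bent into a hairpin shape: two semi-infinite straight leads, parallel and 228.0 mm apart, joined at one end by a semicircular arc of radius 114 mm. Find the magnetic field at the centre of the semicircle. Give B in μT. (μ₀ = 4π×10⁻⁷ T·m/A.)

The semicircular arc contributes B_arc = μ₀I·π/(4πR) = μ₀I/(4R) = 1.38×10⁻⁶ T.
Each semi-infinite lead is at perpendicular distance R = 0.114 m from the centre, with the perpendicular foot at its near end, so it contributes μ₀I/(4πR); both point the same way, together 8.79×10⁻⁷ T.
Arc and leads all point the same direction: B = 1.38×10⁻⁶ + 8.79×10⁻⁷ = 2.26×10⁻⁶ T.

B ≈ 2.26 μT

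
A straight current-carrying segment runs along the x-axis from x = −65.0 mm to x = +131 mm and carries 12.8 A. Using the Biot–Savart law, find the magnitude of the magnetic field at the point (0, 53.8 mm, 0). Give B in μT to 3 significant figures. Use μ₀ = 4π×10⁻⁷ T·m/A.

B ≈ 40.3 μT

For a finite straight segment, B = (μ₀I/4πd)(sinθ₁ + sinθ₂), where θ₁, θ₂ are the angles from the perpendicular to each end.
The perpendicular distance is d = 0.0538 m; the end-offsets along the wire are a = 0.065 m and b = 0.131 m.
sinθ₁ = 0.065/√(0.065²+0.0538²) = 0.7704; sinθ₂ = 0.131/√(0.131²+0.0538²) = 0.9250.
B = (4π×10⁻⁷ × 12.8) / (4π × 0.0538) × (0.7704 + 0.9250) = 4.03×10⁻⁵ T.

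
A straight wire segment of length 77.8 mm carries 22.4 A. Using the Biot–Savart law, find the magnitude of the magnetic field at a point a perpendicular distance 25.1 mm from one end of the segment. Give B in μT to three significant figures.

For a finite straight segment, B = (μ₀I/4πd)(sinθ₁ + sinθ₂), where θ₁, θ₂ are the angles from the perpendicular to each end.
The perpendicular foot is at one end, so the two end-offsets along the wire are 0 and L = 0.0778 m.
sinθ₁ = 0/√(0²+0.0251²) = 0.0000; sinθ₂ = 0.0778/√(0.0778²+0.0251²) = 0.9517.
B = (4π×10⁻⁷ × 22.4) / (4π × 0.0251) × (0.0000 + 0.9517) = 8.49×10⁻⁵ T.

B ≈ 84.9 μT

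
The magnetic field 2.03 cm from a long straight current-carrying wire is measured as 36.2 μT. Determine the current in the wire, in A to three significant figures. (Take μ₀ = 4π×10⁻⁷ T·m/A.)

I ≈ 3.67 A

For a long straight wire B = μ₀I/(2πd), so I = 2πdB/μ₀.
I = 2π × 0.0203 × 3.62×10⁻⁵ / (4π×10⁻⁷) = 3.67 A.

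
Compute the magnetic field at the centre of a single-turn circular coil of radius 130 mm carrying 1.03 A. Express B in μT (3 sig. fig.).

B ≈ 4.98 μT

At the centre of a circular loop the Biot–Savart law gives B = μ₀I/(2R).
B = (4π×10⁻⁷ × 1.03) / (2 × 0.13) = 4.98×10⁻⁶ T.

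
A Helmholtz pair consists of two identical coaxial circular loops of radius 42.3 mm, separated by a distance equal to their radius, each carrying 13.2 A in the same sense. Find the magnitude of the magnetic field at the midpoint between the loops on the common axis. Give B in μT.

Each loop contributes B = μ₀IR²/[2(R²+z²)^(3/2)] on the axis, with z measured from that loop.
Loop 1 (z = 0.02115 m): B₁ = 1.40×10⁻⁴ T. Loop 2 (z = 0.02115 m): B₂ = 1.40×10⁻⁴ T.
The fields add: B = B₁ + B₂ = 2.81×10⁻⁴ T.

B ≈ 281 μT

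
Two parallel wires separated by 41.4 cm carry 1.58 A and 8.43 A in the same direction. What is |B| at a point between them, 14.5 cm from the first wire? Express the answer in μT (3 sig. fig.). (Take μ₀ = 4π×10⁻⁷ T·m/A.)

B ≈ 4.09 μT

Each long wire gives B = μ₀I/(2πd). Distances are d₁ = 0.145 m and d₂ = 0.269 m.
B₁ = 2.18×10⁻⁶ T, B₂ = 6.27×10⁻⁶ T.
Between parallel currents the two contributions point in opposite directions, so they subtract. B = |B₁ − B₂| = |2.18×10⁻⁶ − 6.27×10⁻⁶| = 4.09×10⁻⁶ T.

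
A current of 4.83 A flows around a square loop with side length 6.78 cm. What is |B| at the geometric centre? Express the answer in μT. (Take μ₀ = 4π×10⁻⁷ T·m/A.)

B ≈ 80.6 μT

Each side is a finite straight segment at perpendicular distance d = a/(2 tan(π/4)) = 0.0339 m from the centre, with end-angles ±π/4.
One side contributes B₁ = (μ₀I/4πd)·2 sin(π/4) = 2.01×10⁻⁵ T.
All 4 sides add in the same direction: B = 4 × 2.01×10⁻⁵ = 8.06×10⁻⁵ T.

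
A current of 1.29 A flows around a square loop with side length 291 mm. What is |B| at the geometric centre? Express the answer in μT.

Each side is a finite straight segment at perpendicular distance d = a/(2 tan(π/4)) = 0.1455 m from the centre, with end-angles ±π/4.
One side contributes B₁ = (μ₀I/4πd)·2 sin(π/4) = 1.25×10⁻⁶ T.
All 4 sides add in the same direction: B = 4 × 1.25×10⁻⁶ = 5.02×10⁻⁶ T.

B ≈ 5.02 μT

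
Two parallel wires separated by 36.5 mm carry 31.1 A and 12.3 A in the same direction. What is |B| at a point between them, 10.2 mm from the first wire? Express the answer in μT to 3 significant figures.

B ≈ 516 μT

Each long wire gives B = μ₀I/(2πd). Distances are d₁ = 0.0102 m and d₂ = 0.0263 m.
B₁ = 6.10×10⁻⁴ T, B₂ = 9.35×10⁻⁵ T.
Between parallel currents the two contributions point in opposite directions, so they subtract. B = |B₁ − B₂| = |6.10×10⁻⁴ − 9.35×10⁻⁵| = 5.16×10⁻⁴ T.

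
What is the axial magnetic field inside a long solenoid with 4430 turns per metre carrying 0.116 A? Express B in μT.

B ≈ 646 μT

Inside a long solenoid, B = μ₀nI with n = 4430 turns/m.
B = 4π×10⁻⁷ × 4430 × 0.116 = 6.46×10⁻⁴ T.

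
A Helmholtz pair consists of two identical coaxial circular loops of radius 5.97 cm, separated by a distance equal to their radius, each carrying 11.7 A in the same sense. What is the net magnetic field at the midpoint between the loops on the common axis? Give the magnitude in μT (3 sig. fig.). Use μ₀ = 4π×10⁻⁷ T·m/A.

B ≈ 176 μT

Each loop contributes B = μ₀IR²/[2(R²+z²)^(3/2)] on the axis, with z measured from that loop.
Loop 1 (z = 0.02985 m): B₁ = 8.81×10⁻⁵ T. Loop 2 (z = 0.02985 m): B₂ = 8.81×10⁻⁵ T.
The fields add: B = B₁ + B₂ = 1.76×10⁻⁴ T.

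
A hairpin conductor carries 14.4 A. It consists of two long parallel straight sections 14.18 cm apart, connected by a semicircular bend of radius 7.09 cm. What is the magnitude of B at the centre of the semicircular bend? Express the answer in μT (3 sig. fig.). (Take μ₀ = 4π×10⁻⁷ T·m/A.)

The semicircular arc contributes B_arc = μ₀I·π/(4πR) = μ₀I/(4R) = 6.38×10⁻⁵ T.
Each semi-infinite lead is at perpendicular distance R = 0.0709 m from the centre, with the perpendicular foot at its near end, so it contributes μ₀I/(4πR); both point the same way, together 4.06×10⁻⁵ T.
Arc and leads all point the same direction: B = 6.38×10⁻⁵ + 4.06×10⁻⁵ = 1.04×10⁻⁴ T.

B ≈ 104 μT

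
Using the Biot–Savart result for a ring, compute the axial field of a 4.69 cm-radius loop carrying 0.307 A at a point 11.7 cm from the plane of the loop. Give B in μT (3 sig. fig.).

B ≈ 0.212 μT

On the axis of a circular loop, B = μ₀IR² / [2(R²+z²)^(3/2)].
R² + z² = (0.0469)² + (0.117)² = 0.01589 m², and (R²+z²)^(3/2) = 2.00×10⁻³ m³.
B = (4π×10⁻⁷ × 0.307 × 0.0022) / (2 × 2.00×10⁻³) = 2.12×10⁻⁷ T.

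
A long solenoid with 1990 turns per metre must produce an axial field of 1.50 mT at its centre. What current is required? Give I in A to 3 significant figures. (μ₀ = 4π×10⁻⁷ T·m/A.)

Inside a long solenoid B = μ₀nI with n = 1990 m⁻¹, so I = B/(μ₀n).
I = 1.50×10⁻³ / (4π×10⁻⁷ × 1990) = 0.600 A.

I ≈ 0.600 A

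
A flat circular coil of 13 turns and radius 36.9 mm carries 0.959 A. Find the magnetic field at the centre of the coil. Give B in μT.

For an N-turn flat coil, B = Nμ₀I/(2R) with R = 0.0369 m.
B = 13 × 1.63×10⁻⁵ T = 2.12×10⁻⁴ T.

B ≈ 212 μT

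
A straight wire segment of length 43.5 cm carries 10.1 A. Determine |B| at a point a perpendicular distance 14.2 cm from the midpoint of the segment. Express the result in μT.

For a finite straight segment, B = (μ₀I/4πd)(sinθ₁ + sinθ₂), where θ₁, θ₂ are the angles from the perpendicular to each end.
The perpendicular from the point meets the wire at its midpoint, so each end is L/2 = 0.2175 m away along the wire.
sinθ₁ = 0.2175/√(0.2175²+0.142²) = 0.8373; sinθ₂ = 0.2175/√(0.2175²+0.142²) = 0.8373.
B = (4π×10⁻⁷ × 10.1) / (4π × 0.142) × (0.8373 + 0.8373) = 1.19×10⁻⁵ T.

B ≈ 11.9 μT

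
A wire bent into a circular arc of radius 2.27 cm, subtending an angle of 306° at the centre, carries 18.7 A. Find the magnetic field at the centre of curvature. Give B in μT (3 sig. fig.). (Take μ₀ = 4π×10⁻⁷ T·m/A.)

B ≈ 440 μT

The Biot–Savart field of a circular arc at its centre is B = μ₀Iφ/(4πR), with φ = 5.341 rad.
B = (4π×10⁻⁷ × 18.7 × 5.341) / (4π × 0.0227) = 4.40×10⁻⁴ T.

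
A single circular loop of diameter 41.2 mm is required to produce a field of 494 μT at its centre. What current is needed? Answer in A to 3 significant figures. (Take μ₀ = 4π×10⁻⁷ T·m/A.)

At the centre of a circular loop B = μ₀I/(2R), so I = 2RB/μ₀.
With R = 0.0206 m, I = 2 × 0.0206 × 4.94×10⁻⁴ / (4π×10⁻⁷) = 16.2 A.

I ≈ 16.2 A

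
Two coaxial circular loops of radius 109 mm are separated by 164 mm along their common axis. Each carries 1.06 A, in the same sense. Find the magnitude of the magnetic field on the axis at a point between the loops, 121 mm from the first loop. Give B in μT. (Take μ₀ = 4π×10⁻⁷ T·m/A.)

Each loop contributes B = μ₀IR²/[2(R²+z²)^(3/2)] on the axis, with z measured from that loop.
Loop 1 (z = 0.121 m): B₁ = 1.83×10⁻⁶ T. Loop 2 (z = 0.043 m): B₂ = 4.92×10⁻⁶ T.
The fields add: B = B₁ + B₂ = 6.75×10⁻⁶ T.

B ≈ 6.75 μT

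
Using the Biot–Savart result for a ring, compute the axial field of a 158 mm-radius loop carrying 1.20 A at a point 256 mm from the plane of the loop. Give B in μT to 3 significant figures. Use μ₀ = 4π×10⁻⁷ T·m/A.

On the axis of a circular loop, B = μ₀IR² / [2(R²+z²)^(3/2)].
R² + z² = (0.158)² + (0.256)² = 0.0905 m², and (R²+z²)^(3/2) = 2.72×10⁻² m³.
B = (4π×10⁻⁷ × 1.20 × 0.02496) / (2 × 2.72×10⁻²) = 6.91×10⁻⁷ T.

B ≈ 0.691 μT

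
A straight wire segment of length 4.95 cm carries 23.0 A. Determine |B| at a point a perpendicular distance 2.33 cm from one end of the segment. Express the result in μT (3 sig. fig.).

B ≈ 89.3 μT

For a finite straight segment, B = (μ₀I/4πd)(sinθ₁ + sinθ₂), where θ₁, θ₂ are the angles from the perpendicular to each end.
The perpendicular foot is at one end, so the two end-offsets along the wire are 0 and L = 0.0495 m.
sinθ₁ = 0/√(0²+0.0233²) = 0.0000; sinθ₂ = 0.0495/√(0.0495²+0.0233²) = 0.9048.
B = (4π×10⁻⁷ × 23.0) / (4π × 0.0233) × (0.0000 + 0.9048) = 8.93×10⁻⁵ T.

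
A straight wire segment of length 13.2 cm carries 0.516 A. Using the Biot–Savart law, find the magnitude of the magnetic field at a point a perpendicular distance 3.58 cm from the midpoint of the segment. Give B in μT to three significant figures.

B ≈ 2.53 μT

For a finite straight segment, B = (μ₀I/4πd)(sinθ₁ + sinθ₂), where θ₁, θ₂ are the angles from the perpendicular to each end.
The perpendicular from the point meets the wire at its midpoint, so each end is L/2 = 0.066 m away along the wire.
sinθ₁ = 0.066/√(0.066²+0.0358²) = 0.8790; sinθ₂ = 0.066/√(0.066²+0.0358²) = 0.8790.
B = (4π×10⁻⁷ × 0.516) / (4π × 0.0358) × (0.8790 + 0.8790) = 2.53×10⁻⁶ T.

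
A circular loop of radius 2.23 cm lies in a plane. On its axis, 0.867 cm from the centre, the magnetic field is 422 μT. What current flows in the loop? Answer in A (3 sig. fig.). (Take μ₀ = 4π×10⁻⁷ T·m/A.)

On the axis of a loop, B = μ₀IR²/[2(R²+z²)^(3/2)], so I = 2B(R²+z²)^(3/2)/(μ₀R²).
R² + z² = 0.0004973 + 7.517×10⁻⁵ = 0.0005725 m²; raised to 3/2 gives 1.37×10⁻⁵ m³.
I = 2 × 4.22×10⁻⁴ × 1.37×10⁻⁵ / (1.26×10⁻⁶ × 0.0004973) = 18.5 A.

I ≈ 18.5 A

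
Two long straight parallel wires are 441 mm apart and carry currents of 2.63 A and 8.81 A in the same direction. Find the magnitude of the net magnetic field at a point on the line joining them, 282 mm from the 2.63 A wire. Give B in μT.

B ≈ 9.22 μT

Each long wire gives B = μ₀I/(2πd). Distances are d₁ = 0.282 m and d₂ = 0.159 m.
B₁ = 1.87×10⁻⁶ T, B₂ = 1.11×10⁻⁵ T.
Between parallel currents the two contributions point in opposite directions, so they subtract. B = |B₁ − B₂| = |1.87×10⁻⁶ − 1.11×10⁻⁵| = 9.22×10⁻⁶ T.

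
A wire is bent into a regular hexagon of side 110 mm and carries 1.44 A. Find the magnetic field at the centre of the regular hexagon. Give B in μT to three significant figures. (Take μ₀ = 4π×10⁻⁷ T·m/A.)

Each side is a finite straight segment at perpendicular distance d = a/(2 tan(π/6)) = 0.09526 m from the centre, with end-angles ±π/6.
One side contributes B₁ = (μ₀I/4πd)·2 sin(π/6) = 1.51×10⁻⁶ T.
All 6 sides add in the same direction: B = 6 × 1.51×10⁻⁶ = 9.07×10⁻⁶ T.

B ≈ 9.07 μT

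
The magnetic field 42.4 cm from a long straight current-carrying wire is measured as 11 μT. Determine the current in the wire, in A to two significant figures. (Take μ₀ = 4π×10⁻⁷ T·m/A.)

For a long straight wire B = μ₀I/(2πd), so I = 2πdB/μ₀.
I = 2π × 0.424 × 1.10×10⁻⁵ / (4π×10⁻⁷) = 23.3 A.

I ≈ 23 A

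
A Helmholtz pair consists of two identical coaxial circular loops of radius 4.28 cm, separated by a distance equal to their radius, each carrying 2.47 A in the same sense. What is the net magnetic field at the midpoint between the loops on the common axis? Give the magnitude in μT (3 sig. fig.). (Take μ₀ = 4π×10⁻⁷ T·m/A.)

Each loop contributes B = μ₀IR²/[2(R²+z²)^(3/2)] on the axis, with z measured from that loop.
Loop 1 (z = 0.0214 m): B₁ = 2.59×10⁻⁵ T. Loop 2 (z = 0.0214 m): B₂ = 2.59×10⁻⁵ T.
The fields add: B = B₁ + B₂ = 5.19×10⁻⁵ T.

B ≈ 51.9 μT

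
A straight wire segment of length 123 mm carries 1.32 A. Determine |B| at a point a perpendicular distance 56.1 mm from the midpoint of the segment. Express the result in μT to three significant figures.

B ≈ 3.48 μT

For a finite straight segment, B = (μ₀I/4πd)(sinθ₁ + sinθ₂), where θ₁, θ₂ are the angles from the perpendicular to each end.
The perpendicular from the point meets the wire at its midpoint, so each end is L/2 = 0.0615 m away along the wire.
sinθ₁ = 0.0615/√(0.0615²+0.0561²) = 0.7388; sinθ₂ = 0.0615/√(0.0615²+0.0561²) = 0.7388.
B = (4π×10⁻⁷ × 1.32) / (4π × 0.0561) × (0.7388 + 0.7388) = 3.48×10⁻⁶ T.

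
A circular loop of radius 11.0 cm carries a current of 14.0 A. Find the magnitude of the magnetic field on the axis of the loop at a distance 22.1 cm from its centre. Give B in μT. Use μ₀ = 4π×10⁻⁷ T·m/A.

On the axis of a circular loop, B = μ₀IR² / [2(R²+z²)^(3/2)].
R² + z² = (0.11)² + (0.221)² = 0.06094 m², and (R²+z²)^(3/2) = 1.50×10⁻² m³.
B = (4π×10⁻⁷ × 14.0 × 0.0121) / (2 × 1.50×10⁻²) = 7.08×10⁻⁶ T.

B ≈ 7.08 μT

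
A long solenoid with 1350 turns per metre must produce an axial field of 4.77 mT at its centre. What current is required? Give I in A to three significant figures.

I ≈ 2.81 A

Inside a long solenoid B = μ₀nI with n = 1350 m⁻¹, so I = B/(μ₀n).
I = 4.77×10⁻³ / (4π×10⁻⁷ × 1350) = 2.81 A.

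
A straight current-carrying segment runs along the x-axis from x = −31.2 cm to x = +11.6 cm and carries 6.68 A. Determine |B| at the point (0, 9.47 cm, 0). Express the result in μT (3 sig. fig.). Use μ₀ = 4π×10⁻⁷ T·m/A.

B ≈ 12.2 μT

For a finite straight segment, B = (μ₀I/4πd)(sinθ₁ + sinθ₂), where θ₁, θ₂ are the angles from the perpendicular to each end.
The perpendicular distance is d = 0.0947 m; the end-offsets along the wire are a = 0.312 m and b = 0.116 m.
sinθ₁ = 0.312/√(0.312²+0.0947²) = 0.9569; sinθ₂ = 0.116/√(0.116²+0.0947²) = 0.7746.
B = (4π×10⁻⁷ × 6.68) / (4π × 0.0947) × (0.9569 + 0.7746) = 1.22×10⁻⁵ T.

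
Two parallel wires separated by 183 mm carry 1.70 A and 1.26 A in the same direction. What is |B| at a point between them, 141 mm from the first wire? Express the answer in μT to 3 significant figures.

Each long wire gives B = μ₀I/(2πd). Distances are d₁ = 0.141 m and d₂ = 0.042 m.
B₁ = 2.41×10⁻⁶ T, B₂ = 6.00×10⁻⁶ T.
Between parallel currents the two contributions point in opposite directions, so they subtract. B = |B₁ − B₂| = |2.41×10⁻⁶ − 6.00×10⁻⁶| = 3.59×10⁻⁶ T.

B ≈ 3.59 μT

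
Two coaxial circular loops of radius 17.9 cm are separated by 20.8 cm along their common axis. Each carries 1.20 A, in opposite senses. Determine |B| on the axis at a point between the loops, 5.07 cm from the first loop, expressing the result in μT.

B ≈ 1.97 μT

Each loop contributes B = μ₀IR²/[2(R²+z²)^(3/2)] on the axis, with z measured from that loop.
Loop 1 (z = 0.0507 m): B₁ = 3.75×10⁻⁶ T. Loop 2 (z = 0.1573 m): B₂ = 1.79×10⁻⁶ T.
The fields oppose: B = |B₁ − B₂| = 1.97×10⁻⁶ T.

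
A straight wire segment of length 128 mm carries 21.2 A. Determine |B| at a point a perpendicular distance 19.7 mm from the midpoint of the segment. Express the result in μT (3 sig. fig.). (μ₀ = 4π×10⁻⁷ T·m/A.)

B ≈ 206 μT

For a finite straight segment, B = (μ₀I/4πd)(sinθ₁ + sinθ₂), where θ₁, θ₂ are the angles from the perpendicular to each end.
The perpendicular from the point meets the wire at its midpoint, so each end is L/2 = 0.064 m away along the wire.
sinθ₁ = 0.064/√(0.064²+0.0197²) = 0.9557; sinθ₂ = 0.064/√(0.064²+0.0197²) = 0.9557.
B = (4π×10⁻⁷ × 21.2) / (4π × 0.0197) × (0.9557 + 0.9557) = 2.06×10⁻⁴ T.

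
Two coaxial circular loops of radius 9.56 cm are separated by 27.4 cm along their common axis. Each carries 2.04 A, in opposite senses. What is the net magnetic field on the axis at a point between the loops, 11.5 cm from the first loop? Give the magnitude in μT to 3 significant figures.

Each loop contributes B = μ₀IR²/[2(R²+z²)^(3/2)] on the axis, with z measured from that loop.
Loop 1 (z = 0.115 m): B₁ = 3.50×10⁻⁶ T. Loop 2 (z = 0.159 m): B₂ = 1.83×10⁻⁶ T.
The fields oppose: B = |B₁ − B₂| = 1.67×10⁻⁶ T.

B ≈ 1.67 μT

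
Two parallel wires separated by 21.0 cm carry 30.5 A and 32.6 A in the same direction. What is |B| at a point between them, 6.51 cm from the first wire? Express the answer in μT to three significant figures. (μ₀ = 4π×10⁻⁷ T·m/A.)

Each long wire gives B = μ₀I/(2πd). Distances are d₁ = 0.0651 m and d₂ = 0.1449 m.
B₁ = 9.37×10⁻⁵ T, B₂ = 4.50×10⁻⁵ T.
Between parallel currents the two contributions point in opposite directions, so they subtract. B = |B₁ − B₂| = |9.37×10⁻⁵ − 4.50×10⁻⁵| = 4.87×10⁻⁵ T.

B ≈ 48.7 μT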